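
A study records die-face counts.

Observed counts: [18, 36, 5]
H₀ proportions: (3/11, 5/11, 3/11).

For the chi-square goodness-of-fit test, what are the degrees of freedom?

degrees of freedom = 2

df = k − 1 = 3 − 1 = 2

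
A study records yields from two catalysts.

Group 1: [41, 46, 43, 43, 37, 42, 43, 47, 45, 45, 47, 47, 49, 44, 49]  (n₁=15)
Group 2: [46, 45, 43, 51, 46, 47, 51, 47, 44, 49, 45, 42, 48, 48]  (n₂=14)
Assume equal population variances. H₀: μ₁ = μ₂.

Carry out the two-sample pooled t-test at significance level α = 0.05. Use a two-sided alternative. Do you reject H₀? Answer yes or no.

x̄₁=44.533, s₁=3.204, n₁=15
x̄₂=46.571, s₂=2.709, n₂=14
s_p² = [14·3.204² + 13·2.709²]/27 = 8.8578
SE = √(s_p²·(1/15+1/14)) = 1.1060
t = (44.533−46.571)/1.1060 = -1.8428
df = 27
p-value (two-sided) = 0.07637
At α=0.05: p ≥ α → fail to reject H₀

reject H₀: no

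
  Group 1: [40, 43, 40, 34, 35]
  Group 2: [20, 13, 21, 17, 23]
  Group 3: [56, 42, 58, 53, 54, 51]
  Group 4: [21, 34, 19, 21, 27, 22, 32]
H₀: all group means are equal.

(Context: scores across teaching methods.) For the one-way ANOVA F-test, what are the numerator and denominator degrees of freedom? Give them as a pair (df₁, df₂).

k = 4 groups, N = 23 total
df = (k−1, N−k) = (4−1, 23−4) = (3, 19)

degrees of freedom = [3, 19]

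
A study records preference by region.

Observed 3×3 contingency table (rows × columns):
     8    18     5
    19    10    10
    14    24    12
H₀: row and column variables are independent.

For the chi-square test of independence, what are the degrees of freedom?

degrees of freedom = 4

df = (r−1)(c−1) = (3−1)·(3−1) = 4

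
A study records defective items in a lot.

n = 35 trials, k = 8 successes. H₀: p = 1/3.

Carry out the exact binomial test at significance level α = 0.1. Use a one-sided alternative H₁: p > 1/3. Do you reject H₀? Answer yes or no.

reject H₀: no

Exact binomial: n=35, k=8, p₀=1/3=0.3333
P(X≥8) from Σ C(n,i)·p₀^i·(1−p₀)^(n−i)
p-value (one-sided, H₁ greater) = 0.93661
At α=0.1: p ≥ α → fail to reject H₀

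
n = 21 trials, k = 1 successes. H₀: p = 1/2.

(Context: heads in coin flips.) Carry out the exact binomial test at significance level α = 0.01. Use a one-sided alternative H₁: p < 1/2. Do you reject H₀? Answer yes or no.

reject H₀: yes

Exact binomial: n=21, k=1, p₀=1/2=0.5000
P(X≤1) from Σ C(n,i)·p₀^i·(1−p₀)^(n−i)
p-value (one-sided, H₁ less) = 0.00001
At α=0.01: p < α → reject H₀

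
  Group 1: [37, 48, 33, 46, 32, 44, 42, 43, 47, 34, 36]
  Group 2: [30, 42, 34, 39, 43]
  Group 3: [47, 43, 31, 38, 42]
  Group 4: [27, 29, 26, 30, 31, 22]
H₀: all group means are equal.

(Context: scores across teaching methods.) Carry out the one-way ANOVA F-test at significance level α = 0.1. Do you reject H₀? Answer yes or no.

Group means [40.18, 37.60, 40.20, 27.50], grand mean 36.889
SSB = Σnᵢ(x̄ᵢ−x̄)² = 705.530; SSW = ΣΣ(x−x̄ᵢ)² = 673.136
MSB = 705.530/3 = 235.1768; MSW = 673.136/23 = 29.2668
F = MSB/MSW = 8.0356
df = (3, 23)
p-value (upper-tail) = 0.00077
At α=0.1: p < α → reject H₀

reject H₀: yes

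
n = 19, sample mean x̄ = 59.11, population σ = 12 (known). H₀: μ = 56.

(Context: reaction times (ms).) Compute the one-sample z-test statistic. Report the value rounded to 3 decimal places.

SE = σ/√n = 12/√19 = 2.7530
z = (x̄−μ₀)/SE = (59.11−56)/2.7530 = 1.1297

test statistic = 1.130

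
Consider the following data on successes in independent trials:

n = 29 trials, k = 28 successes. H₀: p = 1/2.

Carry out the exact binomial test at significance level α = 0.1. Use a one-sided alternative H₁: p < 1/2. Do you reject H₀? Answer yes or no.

reject H₀: no

Exact binomial: n=29, k=28, p₀=1/2=0.5000
P(X≤28) from Σ C(n,i)·p₀^i·(1−p₀)^(n−i)
p-value (one-sided, H₁ less) = 1.00000
At α=0.1: p ≥ α → fail to reject H₀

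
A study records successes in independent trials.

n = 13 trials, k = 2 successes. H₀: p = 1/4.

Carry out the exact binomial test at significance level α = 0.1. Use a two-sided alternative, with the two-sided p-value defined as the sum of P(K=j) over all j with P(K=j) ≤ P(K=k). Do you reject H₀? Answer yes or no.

Exact binomial: n=13, k=2, p₀=1/4=0.2500
P(X=j) = C(n,j)·p₀^j·(1−p₀)^(n−j); p = Σ P(X=j) over j with P(X=j) ≤ P(X=2)
p-value (two-sided) = 0.53864
At α=0.1: p ≥ α → fail to reject H₀

reject H₀: no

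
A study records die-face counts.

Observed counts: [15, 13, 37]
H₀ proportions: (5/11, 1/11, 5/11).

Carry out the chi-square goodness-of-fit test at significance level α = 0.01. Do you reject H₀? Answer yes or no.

reject H₀: yes

n = 65; E_i = n·p_i = [29.55, 5.91, 29.55]
χ² = (15−29.55)²/29.55 + (13−5.91)²/5.91 + (37−29.55)²/29.55 = 17.5508
df = 2
p-value (upper-tail) = 0.00015
At α=0.01: p < α → reject H₀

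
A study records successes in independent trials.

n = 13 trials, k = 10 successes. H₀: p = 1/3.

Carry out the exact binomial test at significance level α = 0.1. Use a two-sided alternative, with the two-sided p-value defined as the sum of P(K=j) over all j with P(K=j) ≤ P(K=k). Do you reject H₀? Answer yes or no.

Exact binomial: n=13, k=10, p₀=1/3=0.3333
P(X=j) = C(n,j)·p₀^j·(1−p₀)^(n−j); p = Σ P(X=j) over j with P(X=j) ≤ P(X=10)
p-value (two-sided) = 0.00165
At α=0.1: p < α → reject H₀

reject H₀: yes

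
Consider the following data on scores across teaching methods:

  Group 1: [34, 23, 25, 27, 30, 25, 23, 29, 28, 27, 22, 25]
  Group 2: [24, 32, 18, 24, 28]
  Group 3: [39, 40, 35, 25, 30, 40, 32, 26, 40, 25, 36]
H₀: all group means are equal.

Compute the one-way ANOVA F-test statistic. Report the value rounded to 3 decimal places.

Group means [26.50, 25.20, 33.45], grand mean 29.000
SSB = Σnᵢ(x̄ᵢ−x̄)² = 365.473; SSW = ΣΣ(x−x̄ᵢ)² = 618.527
MSB = 365.473/2 = 182.7364; MSW = 618.527/25 = 24.7411
F = MSB/MSW = 7.3859
df = (2, 25)

test statistic = 7.386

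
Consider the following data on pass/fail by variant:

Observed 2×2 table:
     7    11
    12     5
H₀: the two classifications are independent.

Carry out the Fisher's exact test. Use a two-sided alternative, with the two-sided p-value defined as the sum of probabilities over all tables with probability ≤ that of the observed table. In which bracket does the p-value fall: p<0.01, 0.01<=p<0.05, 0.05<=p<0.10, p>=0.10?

p-value bracket: 0.05<=p<0.10

Margins: r₁=18, r₂=17, c₁=19, c₂=16, n=35
p_obs = C(18,7)·C(17,12)/C(35,19); sum pmf over tables with pmf ≤ p_obs
p-value (two-sided) = 0.09222
→ bracket: 0.05<=p<0.10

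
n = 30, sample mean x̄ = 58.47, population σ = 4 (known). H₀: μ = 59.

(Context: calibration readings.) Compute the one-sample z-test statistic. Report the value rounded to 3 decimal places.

SE = σ/√n = 4/√30 = 0.7303
z = (x̄−μ₀)/SE = (58.47−59)/0.7303 = -0.7257

test statistic = -0.726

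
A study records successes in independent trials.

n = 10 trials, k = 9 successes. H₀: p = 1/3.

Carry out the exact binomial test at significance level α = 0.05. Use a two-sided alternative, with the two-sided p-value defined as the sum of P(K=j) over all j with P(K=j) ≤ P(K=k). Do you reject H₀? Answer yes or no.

Exact binomial: n=10, k=9, p₀=1/3=0.3333
P(X=j) = C(n,j)·p₀^j·(1−p₀)^(n−j); p = Σ P(X=j) over j with P(X=j) ≤ P(X=9)
p-value (two-sided) = 0.00036
At α=0.05: p < α → reject H₀

reject H₀: yes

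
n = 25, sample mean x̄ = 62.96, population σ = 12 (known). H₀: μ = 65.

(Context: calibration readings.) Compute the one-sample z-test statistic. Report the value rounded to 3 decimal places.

test statistic = -0.850

SE = σ/√n = 12/√25 = 2.4000
z = (x̄−μ₀)/SE = (62.96−65)/2.4000 = -0.8500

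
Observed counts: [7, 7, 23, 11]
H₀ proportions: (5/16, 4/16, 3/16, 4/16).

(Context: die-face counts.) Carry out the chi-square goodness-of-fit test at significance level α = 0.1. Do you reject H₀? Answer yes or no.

reject H₀: yes

n = 48; E_i = n·p_i = [15.00, 12.00, 9.00, 12.00]
χ² = (7−15.00)²/15.00 + (7−12.00)²/12.00 + (23−9.00)²/9.00 + (11−12.00)²/12.00 = 28.2111
df = 3
p-value (upper-tail) = 0.00000
At α=0.1: p < α → reject H₀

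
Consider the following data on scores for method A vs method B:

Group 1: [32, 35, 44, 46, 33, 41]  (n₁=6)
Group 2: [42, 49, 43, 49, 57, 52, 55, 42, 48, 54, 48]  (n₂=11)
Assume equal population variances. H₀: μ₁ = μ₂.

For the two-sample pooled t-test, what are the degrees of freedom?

df = n₁ + n₂ − 2 = 6 + 11 − 2 = 15

degrees of freedom = 15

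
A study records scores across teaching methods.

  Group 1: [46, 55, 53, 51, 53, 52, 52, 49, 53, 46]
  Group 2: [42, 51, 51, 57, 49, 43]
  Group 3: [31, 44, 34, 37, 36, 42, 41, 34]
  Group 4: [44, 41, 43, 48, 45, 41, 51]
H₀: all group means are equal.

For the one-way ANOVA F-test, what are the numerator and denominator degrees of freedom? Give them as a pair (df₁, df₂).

k = 4 groups, N = 31 total
df = (k−1, N−k) = (4−1, 31−4) = (3, 27)

degrees of freedom = [3, 27]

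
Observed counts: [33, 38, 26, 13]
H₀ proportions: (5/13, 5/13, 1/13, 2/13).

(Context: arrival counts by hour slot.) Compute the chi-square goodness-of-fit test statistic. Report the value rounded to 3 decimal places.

n = 110; E_i = n·p_i = [42.31, 42.31, 8.46, 16.92]
χ² = (33−42.31)²/42.31 + (38−42.31)²/42.31 + (26−8.46)²/8.46 + (13−16.92)²/16.92 = 39.7482
df = 3

test statistic = 39.748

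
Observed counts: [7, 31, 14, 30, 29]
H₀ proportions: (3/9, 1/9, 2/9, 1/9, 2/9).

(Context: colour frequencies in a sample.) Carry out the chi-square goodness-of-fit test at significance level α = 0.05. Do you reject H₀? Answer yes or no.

reject H₀: yes

n = 111; E_i = n·p_i = [37.00, 12.33, 24.67, 12.33, 24.67]
χ² = (7−37.00)²/37.00 + (31−12.33)²/12.33 + (14−24.67)²/24.67 + (30−12.33)²/12.33 + (29−24.67)²/24.67 = 83.2568
df = 4
p-value (upper-tail) = 0.00000
At α=0.05: p < α → reject H₀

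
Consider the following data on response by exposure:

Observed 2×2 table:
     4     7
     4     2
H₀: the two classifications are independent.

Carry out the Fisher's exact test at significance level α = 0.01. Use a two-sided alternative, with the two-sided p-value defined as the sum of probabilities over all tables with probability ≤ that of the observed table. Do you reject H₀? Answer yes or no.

reject H₀: no

Margins: r₁=11, r₂=6, c₁=8, c₂=9, n=17
p_obs = C(11,4)·C(6,4)/C(17,8); sum pmf over tables with pmf ≤ p_obs
p-value (two-sided) = 0.33484
At α=0.01: p ≥ α → fail to reject H₀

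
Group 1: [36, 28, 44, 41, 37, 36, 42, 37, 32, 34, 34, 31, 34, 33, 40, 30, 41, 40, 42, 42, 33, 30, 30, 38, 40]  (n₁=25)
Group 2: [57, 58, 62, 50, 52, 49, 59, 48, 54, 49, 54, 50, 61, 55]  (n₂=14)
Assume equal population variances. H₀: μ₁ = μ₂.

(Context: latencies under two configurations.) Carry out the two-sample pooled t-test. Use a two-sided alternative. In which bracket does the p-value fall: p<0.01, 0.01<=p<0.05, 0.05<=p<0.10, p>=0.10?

p-value bracket: p<0.01

x̄₁=36.200, s₁=4.646, n₁=25
x̄₂=54.143, s₂=4.688, n₂=14
s_p² = [24·4.646² + 13·4.688²]/37 = 21.7220
SE = √(s_p²·(1/25+1/14)) = 1.5558
t = (36.200−54.143)/1.5558 = -11.5330
df = 37
p-value (two-sided) = 0.00000
→ bracket: p<0.01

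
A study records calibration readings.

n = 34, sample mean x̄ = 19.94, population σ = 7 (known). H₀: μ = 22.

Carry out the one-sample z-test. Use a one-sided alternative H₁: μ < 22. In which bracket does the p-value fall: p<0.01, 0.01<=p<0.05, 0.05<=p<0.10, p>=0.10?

p-value bracket: 0.01<=p<0.05

SE = σ/√n = 7/√34 = 1.2005
z = (x̄−μ₀)/SE = (19.94−22)/1.2005 = -1.7160
p-value (one-sided, H₁ less) = 0.04308
→ bracket: 0.01<=p<0.05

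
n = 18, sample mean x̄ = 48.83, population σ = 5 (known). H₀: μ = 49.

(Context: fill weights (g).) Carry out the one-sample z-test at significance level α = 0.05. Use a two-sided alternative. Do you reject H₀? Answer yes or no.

SE = σ/√n = 5/√18 = 1.1785
z = (x̄−μ₀)/SE = (48.83−49)/1.1785 = -0.1442
p-value (two-sided) = 0.88530
At α=0.05: p ≥ α → fail to reject H₀

reject H₀: no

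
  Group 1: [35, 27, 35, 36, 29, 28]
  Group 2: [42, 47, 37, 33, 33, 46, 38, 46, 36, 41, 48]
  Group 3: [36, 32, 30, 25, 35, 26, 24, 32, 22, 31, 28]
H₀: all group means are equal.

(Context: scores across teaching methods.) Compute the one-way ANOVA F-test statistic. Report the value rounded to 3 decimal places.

Group means [31.67, 40.64, 29.18], grand mean 34.214
SSB = Σnᵢ(x̄ᵢ−x̄)² = 771.199; SSW = ΣΣ(x−x̄ᵢ)² = 603.515
MSB = 771.199/2 = 385.5996; MSW = 603.515/25 = 24.1406
F = MSB/MSW = 15.9731
df = (2, 25)

test statistic = 15.973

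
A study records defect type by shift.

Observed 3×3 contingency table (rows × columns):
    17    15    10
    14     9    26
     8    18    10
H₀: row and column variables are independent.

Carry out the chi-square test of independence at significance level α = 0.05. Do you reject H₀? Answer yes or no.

Row totals [42, 49, 36], col totals [39, 42, 46], n=127
χ² = (17−12.90)²/12.90 + (15−13.89)²/13.89 + (10−15.21)²/15.21 + (14−15.05)²/15.05 + (9−16.20)²/16.20 + (26−17.75)²/17.75 + (8−11.06)²/11.06 + (18−11.91)²/11.91 + (10−13.04)²/13.04 = 14.9651
df = 4
p-value (upper-tail) = 0.00477
At α=0.05: p < α → reject H₀

reject H₀: yes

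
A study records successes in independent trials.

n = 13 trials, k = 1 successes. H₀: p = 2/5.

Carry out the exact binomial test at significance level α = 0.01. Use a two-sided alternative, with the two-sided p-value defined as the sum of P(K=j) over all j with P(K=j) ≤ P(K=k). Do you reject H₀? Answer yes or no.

reject H₀: no

Exact binomial: n=13, k=1, p₀=2/5=0.4000
P(X=j) = C(n,j)·p₀^j·(1−p₀)^(n−j); p = Σ P(X=j) over j with P(X=j) ≤ P(X=1)
p-value (two-sided) = 0.02042
At α=0.01: p ≥ α → fail to reject H₀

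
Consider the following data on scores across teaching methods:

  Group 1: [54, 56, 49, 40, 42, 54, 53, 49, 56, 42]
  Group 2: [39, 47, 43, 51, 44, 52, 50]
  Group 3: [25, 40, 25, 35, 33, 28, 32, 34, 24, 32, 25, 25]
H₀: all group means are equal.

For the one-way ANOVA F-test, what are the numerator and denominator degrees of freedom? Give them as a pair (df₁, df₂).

degrees of freedom = [2, 26]

k = 3 groups, N = 29 total
df = (k−1, N−k) = (3−1, 29−3) = (2, 26)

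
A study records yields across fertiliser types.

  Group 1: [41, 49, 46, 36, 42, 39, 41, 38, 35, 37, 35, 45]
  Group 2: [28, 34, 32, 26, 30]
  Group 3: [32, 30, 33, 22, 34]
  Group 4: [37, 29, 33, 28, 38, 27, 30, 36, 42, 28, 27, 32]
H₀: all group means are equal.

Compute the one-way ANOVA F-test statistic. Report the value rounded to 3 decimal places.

test statistic = 10.491

Group means [40.33, 30.00, 30.20, 32.25], grand mean 34.471
SSB = Σnᵢ(x̄ᵢ−x̄)² = 662.754; SSW = ΣΣ(x−x̄ᵢ)² = 631.717
MSB = 662.754/3 = 220.9180; MSW = 631.717/30 = 21.0572
F = MSB/MSW = 10.4913
df = (3, 30)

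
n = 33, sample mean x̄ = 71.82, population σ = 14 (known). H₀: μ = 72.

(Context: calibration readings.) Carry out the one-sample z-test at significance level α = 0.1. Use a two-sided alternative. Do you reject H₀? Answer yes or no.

reject H₀: no

SE = σ/√n = 14/√33 = 2.4371
z = (x̄−μ₀)/SE = (71.82−72)/2.4371 = -0.0739
p-value (two-sided) = 0.94112
At α=0.1: p ≥ α → fail to reject H₀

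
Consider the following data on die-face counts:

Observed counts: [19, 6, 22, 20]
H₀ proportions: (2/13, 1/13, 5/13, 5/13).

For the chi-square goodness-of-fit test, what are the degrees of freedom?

df = k − 1 = 4 − 1 = 3

degrees of freedom = 3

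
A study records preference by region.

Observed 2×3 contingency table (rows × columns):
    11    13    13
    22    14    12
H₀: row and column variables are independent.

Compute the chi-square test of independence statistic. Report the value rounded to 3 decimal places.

Row totals [37, 48], col totals [33, 27, 25], n=85
χ² = (11−14.36)²/14.36 + (13−11.75)²/11.75 + (13−10.88)²/10.88 + (22−18.64)²/18.64 + (14−15.25)²/15.25 + (12−14.12)²/14.12 = 2.3597
df = 2

test statistic = 2.360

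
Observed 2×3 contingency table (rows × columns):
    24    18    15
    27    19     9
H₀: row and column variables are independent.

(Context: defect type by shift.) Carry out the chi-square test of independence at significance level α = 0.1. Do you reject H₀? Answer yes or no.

reject H₀: no

Row totals [57, 55], col totals [51, 37, 24], n=112
χ² = (24−25.96)²/25.96 + (18−18.83)²/18.83 + (15−12.21)²/12.21 + (27−25.04)²/25.04 + (19−18.17)²/18.17 + (9−11.79)²/11.79 = 1.6683
df = 2
p-value (upper-tail) = 0.43424
At α=0.1: p ≥ α → fail to reject H₀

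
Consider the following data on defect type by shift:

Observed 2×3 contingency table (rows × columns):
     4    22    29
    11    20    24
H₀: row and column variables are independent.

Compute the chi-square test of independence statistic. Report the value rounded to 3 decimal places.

test statistic = 3.834

Row totals [55, 55], col totals [15, 42, 53], n=110
χ² = (4−7.50)²/7.50 + (22−21.00)²/21.00 + (29−26.50)²/26.50 + (11−7.50)²/7.50 + (20−21.00)²/21.00 + (24−26.50)²/26.50 = 3.8336
df = 2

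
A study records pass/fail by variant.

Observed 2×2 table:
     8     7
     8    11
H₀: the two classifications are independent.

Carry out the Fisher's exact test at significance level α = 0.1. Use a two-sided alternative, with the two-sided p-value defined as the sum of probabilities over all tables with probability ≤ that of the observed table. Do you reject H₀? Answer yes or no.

reject H₀: no

Margins: r₁=15, r₂=19, c₁=16, c₂=18, n=34
p_obs = C(15,8)·C(19,8)/C(34,16); sum pmf over tables with pmf ≤ p_obs
p-value (two-sided) = 0.73028
At α=0.1: p ≥ α → fail to reject H₀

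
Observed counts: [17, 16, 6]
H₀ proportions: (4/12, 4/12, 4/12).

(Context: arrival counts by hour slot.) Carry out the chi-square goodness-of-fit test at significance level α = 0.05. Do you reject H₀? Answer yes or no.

reject H₀: no

n = 39; E_i = n·p_i = [13.00, 13.00, 13.00]
χ² = (17−13.00)²/13.00 + (16−13.00)²/13.00 + (6−13.00)²/13.00 = 5.6923
df = 2
p-value (upper-tail) = 0.05807
At α=0.05: p ≥ α → fail to reject H₀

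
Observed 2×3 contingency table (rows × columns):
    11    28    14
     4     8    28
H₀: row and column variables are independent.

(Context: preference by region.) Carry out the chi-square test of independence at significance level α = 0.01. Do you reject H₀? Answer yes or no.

reject H₀: yes

Row totals [53, 40], col totals [15, 36, 42], n=93
χ² = (11−8.55)²/8.55 + (28−20.52)²/20.52 + (14−23.94)²/23.94 + (4−6.45)²/6.45 + (8−15.48)²/15.48 + (28−18.06)²/18.06 = 17.5706
df = 2
p-value (upper-tail) = 0.00015
At α=0.01: p < α → reject H₀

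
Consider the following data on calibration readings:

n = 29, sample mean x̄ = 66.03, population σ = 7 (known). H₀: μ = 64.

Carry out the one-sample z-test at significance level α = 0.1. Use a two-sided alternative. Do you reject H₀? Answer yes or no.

reject H₀: no

SE = σ/√n = 7/√29 = 1.2999
z = (x̄−μ₀)/SE = (66.03−64)/1.2999 = 1.5617
p-value (two-sided) = 0.11836
At α=0.1: p ≥ α → fail to reject H₀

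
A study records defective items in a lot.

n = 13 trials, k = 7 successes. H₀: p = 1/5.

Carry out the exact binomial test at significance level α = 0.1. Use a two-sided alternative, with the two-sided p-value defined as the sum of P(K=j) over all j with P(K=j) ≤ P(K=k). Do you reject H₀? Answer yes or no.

reject H₀: yes

Exact binomial: n=13, k=7, p₀=1/5=0.2000
P(X=j) = C(n,j)·p₀^j·(1−p₀)^(n−j); p = Σ P(X=j) over j with P(X=j) ≤ P(X=7)
p-value (two-sided) = 0.00700
At α=0.1: p < α → reject H₀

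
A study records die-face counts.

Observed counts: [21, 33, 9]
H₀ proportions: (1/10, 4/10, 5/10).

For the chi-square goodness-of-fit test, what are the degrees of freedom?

df = k − 1 = 3 − 1 = 2

degrees of freedom = 2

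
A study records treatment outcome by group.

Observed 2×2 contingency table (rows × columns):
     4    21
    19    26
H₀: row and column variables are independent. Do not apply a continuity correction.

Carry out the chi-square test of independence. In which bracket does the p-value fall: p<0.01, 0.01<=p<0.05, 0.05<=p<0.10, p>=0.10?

p-value bracket: 0.01<=p<0.05

Row totals [25, 45], col totals [23, 47], n=70
χ² = (4−8.21)²/8.21 + (21−16.79)²/16.79 + (19−14.79)²/14.79 + (26−30.21)²/30.21 = 5.0091
df = 1
p-value (upper-tail) = 0.02521
→ bracket: 0.01<=p<0.05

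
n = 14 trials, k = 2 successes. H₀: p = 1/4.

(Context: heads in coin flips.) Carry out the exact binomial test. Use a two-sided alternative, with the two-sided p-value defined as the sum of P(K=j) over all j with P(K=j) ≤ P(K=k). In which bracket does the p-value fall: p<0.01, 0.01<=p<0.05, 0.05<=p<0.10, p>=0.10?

p-value bracket: p>=0.10

Exact binomial: n=14, k=2, p₀=1/4=0.2500
P(X=j) = C(n,j)·p₀^j·(1−p₀)^(n−j); p = Σ P(X=j) over j with P(X=j) ≤ P(X=2)
p-value (two-sided) = 0.53959
→ bracket: p>=0.10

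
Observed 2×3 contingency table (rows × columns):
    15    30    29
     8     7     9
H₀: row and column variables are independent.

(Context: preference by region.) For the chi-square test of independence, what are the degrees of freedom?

degrees of freedom = 2

df = (r−1)(c−1) = (2−1)·(3−1) = 2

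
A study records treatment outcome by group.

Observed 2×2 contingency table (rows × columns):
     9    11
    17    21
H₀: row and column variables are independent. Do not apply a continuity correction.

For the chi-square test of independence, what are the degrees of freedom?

degrees of freedom = 1

df = (r−1)(c−1) = (2−1)·(2−1) = 1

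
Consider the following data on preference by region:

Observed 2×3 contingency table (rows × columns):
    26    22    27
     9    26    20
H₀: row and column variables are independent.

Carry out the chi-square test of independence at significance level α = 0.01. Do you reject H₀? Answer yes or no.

Row totals [75, 55], col totals [35, 48, 47], n=130
χ² = (26−20.19)²/20.19 + (22−27.69)²/27.69 + (27−27.12)²/27.12 + (9−14.81)²/14.81 + (26−20.31)²/20.31 + (20−19.88)²/19.88 = 6.7150
df = 2
p-value (upper-tail) = 0.03482
At α=0.01: p ≥ α → fail to reject H₀

reject H₀: no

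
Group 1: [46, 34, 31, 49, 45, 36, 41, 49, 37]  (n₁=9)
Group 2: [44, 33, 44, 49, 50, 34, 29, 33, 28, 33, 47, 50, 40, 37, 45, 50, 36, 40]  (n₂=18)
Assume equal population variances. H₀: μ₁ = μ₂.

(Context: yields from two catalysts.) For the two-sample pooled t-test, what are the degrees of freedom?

df = n₁ + n₂ − 2 = 9 + 18 − 2 = 25

degrees of freedom = 25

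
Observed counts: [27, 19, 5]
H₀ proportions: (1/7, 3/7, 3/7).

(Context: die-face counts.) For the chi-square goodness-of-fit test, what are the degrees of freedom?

degrees of freedom = 2

df = k − 1 = 3 − 1 = 2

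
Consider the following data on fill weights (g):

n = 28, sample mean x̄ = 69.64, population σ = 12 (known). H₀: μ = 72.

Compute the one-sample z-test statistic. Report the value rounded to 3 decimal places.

test statistic = -1.041

SE = σ/√n = 12/√28 = 2.2678
z = (x̄−μ₀)/SE = (69.64−72)/2.2678 = -1.0407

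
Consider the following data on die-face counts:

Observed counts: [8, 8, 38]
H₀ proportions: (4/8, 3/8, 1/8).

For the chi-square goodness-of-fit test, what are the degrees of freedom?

degrees of freedom = 2

df = k − 1 = 3 − 1 = 2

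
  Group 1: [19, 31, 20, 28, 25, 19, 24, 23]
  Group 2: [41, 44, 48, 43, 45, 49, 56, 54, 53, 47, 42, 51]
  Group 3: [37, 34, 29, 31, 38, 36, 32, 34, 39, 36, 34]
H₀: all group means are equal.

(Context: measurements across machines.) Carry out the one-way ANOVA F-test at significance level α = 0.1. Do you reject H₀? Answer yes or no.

Group means [23.62, 47.75, 34.55], grand mean 36.839
SSB = Σnᵢ(x̄ᵢ−x̄)² = 2883.341; SSW = ΣΣ(x−x̄ᵢ)² = 494.852
MSB = 2883.341/2 = 1441.6706; MSW = 494.852/28 = 17.6733
F = MSB/MSW = 81.5734
df = (2, 28)
p-value (upper-tail) = 0.00000
At α=0.1: p < α → reject H₀

reject H₀: yes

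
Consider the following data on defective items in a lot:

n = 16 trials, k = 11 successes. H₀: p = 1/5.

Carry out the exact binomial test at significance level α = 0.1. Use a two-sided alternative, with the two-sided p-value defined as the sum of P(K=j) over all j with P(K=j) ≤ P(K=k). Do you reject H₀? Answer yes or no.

Exact binomial: n=16, k=11, p₀=1/5=0.2000
P(X=j) = C(n,j)·p₀^j·(1−p₀)^(n−j); p = Σ P(X=j) over j with P(X=j) ≤ P(X=11)
p-value (two-sided) = 0.00003
At α=0.1: p < α → reject H₀

reject H₀: yes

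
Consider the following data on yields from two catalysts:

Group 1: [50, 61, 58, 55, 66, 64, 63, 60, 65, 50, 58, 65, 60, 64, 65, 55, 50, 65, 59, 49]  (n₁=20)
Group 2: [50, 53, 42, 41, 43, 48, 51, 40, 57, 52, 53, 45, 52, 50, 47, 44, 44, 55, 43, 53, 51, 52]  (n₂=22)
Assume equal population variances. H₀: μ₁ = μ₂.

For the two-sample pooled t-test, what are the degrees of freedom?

degrees of freedom = 40

df = n₁ + n₂ − 2 = 20 + 22 − 2 = 40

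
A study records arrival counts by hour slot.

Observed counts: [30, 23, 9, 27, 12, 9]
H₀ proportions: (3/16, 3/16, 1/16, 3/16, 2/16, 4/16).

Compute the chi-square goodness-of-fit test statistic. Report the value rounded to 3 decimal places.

n = 110; E_i = n·p_i = [20.62, 20.62, 6.88, 20.62, 13.75, 27.50]
χ² = (30−20.62)²/20.62 + (23−20.62)²/20.62 + (9−6.88)²/6.88 + (27−20.62)²/20.62 + (12−13.75)²/13.75 + (9−27.50)²/27.50 = 19.8303
df = 5

test statistic = 19.830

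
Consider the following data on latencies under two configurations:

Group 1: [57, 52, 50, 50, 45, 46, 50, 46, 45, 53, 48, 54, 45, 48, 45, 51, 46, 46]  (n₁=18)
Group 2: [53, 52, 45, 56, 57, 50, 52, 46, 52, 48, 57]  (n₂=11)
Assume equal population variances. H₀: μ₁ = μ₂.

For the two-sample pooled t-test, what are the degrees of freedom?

degrees of freedom = 27

df = n₁ + n₂ − 2 = 18 + 11 − 2 = 27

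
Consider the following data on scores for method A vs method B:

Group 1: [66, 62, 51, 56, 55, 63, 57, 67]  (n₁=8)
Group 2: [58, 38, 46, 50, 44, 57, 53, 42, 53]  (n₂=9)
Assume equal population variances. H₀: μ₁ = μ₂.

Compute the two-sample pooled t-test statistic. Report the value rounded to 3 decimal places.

x̄₁=59.625, s₁=5.706, n₁=8
x̄₂=49.000, s₂=6.910, n₂=9
s_p² = [7·5.706² + 8·6.910²]/15 = 40.6583
SE = √(s_p²·(1/8+1/9)) = 3.0984
t = (59.625−49.000)/3.0984 = 3.4292
df = 15

test statistic = 3.429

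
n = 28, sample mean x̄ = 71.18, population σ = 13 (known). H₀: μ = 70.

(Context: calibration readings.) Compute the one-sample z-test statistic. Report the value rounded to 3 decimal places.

SE = σ/√n = 13/√28 = 2.4568
z = (x̄−μ₀)/SE = (71.18−70)/2.4568 = 0.4803

test statistic = 0.480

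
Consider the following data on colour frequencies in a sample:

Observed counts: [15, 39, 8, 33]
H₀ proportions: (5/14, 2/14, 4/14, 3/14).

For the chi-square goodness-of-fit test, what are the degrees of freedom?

degrees of freedom = 3

df = k − 1 = 4 − 1 = 3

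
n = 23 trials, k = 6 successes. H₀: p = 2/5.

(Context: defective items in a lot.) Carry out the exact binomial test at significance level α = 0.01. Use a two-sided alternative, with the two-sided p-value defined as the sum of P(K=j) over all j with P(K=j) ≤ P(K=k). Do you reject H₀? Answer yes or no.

Exact binomial: n=23, k=6, p₀=2/5=0.4000
P(X=j) = C(n,j)·p₀^j·(1−p₀)^(n−j); p = Σ P(X=j) over j with P(X=j) ≤ P(X=6)
p-value (two-sided) = 0.20530
At α=0.01: p ≥ α → fail to reject H₀

reject H₀: no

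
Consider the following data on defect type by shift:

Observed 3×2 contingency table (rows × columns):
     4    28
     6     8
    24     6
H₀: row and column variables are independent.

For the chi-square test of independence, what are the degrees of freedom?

df = (r−1)(c−1) = (3−1)·(2−1) = 2

degrees of freedom = 2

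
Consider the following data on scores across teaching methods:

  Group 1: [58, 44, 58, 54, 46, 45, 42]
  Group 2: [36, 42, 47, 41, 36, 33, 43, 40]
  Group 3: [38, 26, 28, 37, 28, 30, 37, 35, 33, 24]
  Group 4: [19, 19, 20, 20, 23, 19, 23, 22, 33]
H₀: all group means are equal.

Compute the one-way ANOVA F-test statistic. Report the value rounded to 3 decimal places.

Group means [49.57, 39.75, 31.60, 22.00], grand mean 34.676
SSB = Σnᵢ(x̄ᵢ−x̄)² = 3299.827; SSW = ΣΣ(x−x̄ᵢ)² = 815.614
MSB = 3299.827/3 = 1099.9423; MSW = 815.614/30 = 27.1871
F = MSB/MSW = 40.4582
df = (3, 30)

test statistic = 40.458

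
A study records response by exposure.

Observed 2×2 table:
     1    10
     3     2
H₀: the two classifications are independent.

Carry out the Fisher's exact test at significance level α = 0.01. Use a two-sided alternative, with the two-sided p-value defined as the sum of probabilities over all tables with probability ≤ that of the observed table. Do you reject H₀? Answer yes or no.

Margins: r₁=11, r₂=5, c₁=4, c₂=12, n=16
p_obs = C(11,1)·C(5,3)/C(16,4); sum pmf over tables with pmf ≤ p_obs
p-value (two-sided) = 0.06319
At α=0.01: p ≥ α → fail to reject H₀

reject H₀: no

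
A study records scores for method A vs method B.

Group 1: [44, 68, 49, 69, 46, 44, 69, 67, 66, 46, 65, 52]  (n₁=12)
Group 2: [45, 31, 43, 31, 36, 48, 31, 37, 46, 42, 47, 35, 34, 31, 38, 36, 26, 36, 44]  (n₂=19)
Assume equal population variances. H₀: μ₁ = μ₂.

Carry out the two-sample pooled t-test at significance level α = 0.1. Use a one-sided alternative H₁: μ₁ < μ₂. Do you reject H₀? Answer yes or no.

reject H₀: no

x̄₁=57.083, s₁=10.967, n₁=12
x̄₂=37.737, s₂=6.445, n₂=19
s_p² = [11·10.967² + 18·6.445²]/29 = 71.4000
SE = √(s_p²·(1/12+1/19)) = 3.1158
t = (57.083−37.737)/3.1158 = 6.2093
df = 29
p-value (one-sided, H₁ less) = 1.00000
At α=0.1: p ≥ α → fail to reject H₀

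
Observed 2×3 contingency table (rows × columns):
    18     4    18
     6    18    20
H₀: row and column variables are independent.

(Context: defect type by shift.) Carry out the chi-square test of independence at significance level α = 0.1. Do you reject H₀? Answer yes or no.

reject H₀: yes

Row totals [40, 44], col totals [24, 22, 38], n=84
χ² = (18−11.43)²/11.43 + (4−10.48)²/10.48 + (18−18.10)²/18.10 + (6−12.57)²/12.57 + (18−11.52)²/11.52 + (20−19.90)²/19.90 = 14.8576
df = 2
p-value (upper-tail) = 0.00059
At α=0.1: p < α → reject H₀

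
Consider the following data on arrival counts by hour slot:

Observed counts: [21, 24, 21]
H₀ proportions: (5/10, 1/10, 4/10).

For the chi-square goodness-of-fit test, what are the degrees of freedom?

degrees of freedom = 2

df = k − 1 = 3 − 1 = 2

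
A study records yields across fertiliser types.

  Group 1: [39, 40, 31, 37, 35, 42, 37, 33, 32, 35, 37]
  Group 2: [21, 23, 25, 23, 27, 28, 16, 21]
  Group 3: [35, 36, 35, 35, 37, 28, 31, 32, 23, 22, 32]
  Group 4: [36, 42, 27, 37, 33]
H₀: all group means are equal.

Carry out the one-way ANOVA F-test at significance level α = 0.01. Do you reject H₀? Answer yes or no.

Group means [36.18, 23.00, 31.45, 35.00], grand mean 31.514
SSB = Σnᵢ(x̄ᵢ−x̄)² = 880.379; SSW = ΣΣ(x−x̄ᵢ)² = 602.364
MSB = 880.379/3 = 293.4597; MSW = 602.364/31 = 19.4311
F = MSB/MSW = 15.1026
df = (3, 31)
p-value (upper-tail) = 0.00000
At α=0.01: p < α → reject H₀

reject H₀: yes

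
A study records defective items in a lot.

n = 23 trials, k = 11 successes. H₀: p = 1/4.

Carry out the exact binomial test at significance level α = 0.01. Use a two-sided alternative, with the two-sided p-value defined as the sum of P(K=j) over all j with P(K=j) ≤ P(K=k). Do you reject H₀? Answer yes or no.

reject H₀: no

Exact binomial: n=23, k=11, p₀=1/4=0.2500
P(X=j) = C(n,j)·p₀^j·(1−p₀)^(n−j); p = Σ P(X=j) over j with P(X=j) ≤ P(X=11)
p-value (two-sided) = 0.01620
At α=0.01: p ≥ α → fail to reject H₀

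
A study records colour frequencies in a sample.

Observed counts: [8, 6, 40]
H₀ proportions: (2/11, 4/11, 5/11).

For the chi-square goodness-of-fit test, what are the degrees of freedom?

degrees of freedom = 2

df = k − 1 = 3 − 1 = 2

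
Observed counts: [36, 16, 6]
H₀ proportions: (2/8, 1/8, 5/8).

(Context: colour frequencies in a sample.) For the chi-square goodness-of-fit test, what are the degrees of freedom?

degrees of freedom = 2

df = k − 1 = 3 − 1 = 2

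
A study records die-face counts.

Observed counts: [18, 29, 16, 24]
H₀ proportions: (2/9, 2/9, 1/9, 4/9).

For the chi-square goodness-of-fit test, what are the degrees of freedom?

degrees of freedom = 3

df = k − 1 = 4 − 1 = 3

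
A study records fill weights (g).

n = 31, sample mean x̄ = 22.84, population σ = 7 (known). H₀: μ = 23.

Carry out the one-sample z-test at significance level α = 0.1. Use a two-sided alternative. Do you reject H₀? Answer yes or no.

SE = σ/√n = 7/√31 = 1.2572
z = (x̄−μ₀)/SE = (22.84−23)/1.2572 = -0.1273
p-value (two-sided) = 0.89873
At α=0.1: p ≥ α → fail to reject H₀

reject H₀: no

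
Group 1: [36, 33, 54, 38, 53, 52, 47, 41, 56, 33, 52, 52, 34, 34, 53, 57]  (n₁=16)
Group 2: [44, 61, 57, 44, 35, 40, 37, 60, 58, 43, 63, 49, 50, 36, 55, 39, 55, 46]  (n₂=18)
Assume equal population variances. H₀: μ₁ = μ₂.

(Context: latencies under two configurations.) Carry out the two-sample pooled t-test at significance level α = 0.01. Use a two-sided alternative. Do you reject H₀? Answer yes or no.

x̄₁=45.312, s₁=9.307, n₁=16
x̄₂=48.444, s₂=9.262, n₂=18
s_p² = [15·9.307² + 17·9.262²]/32 = 86.1838
SE = √(s_p²·(1/16+1/18)) = 3.1897
t = (45.312−48.444)/3.1897 = -0.9819
df = 32
p-value (two-sided) = 0.33353
At α=0.01: p ≥ α → fail to reject H₀

reject H₀: no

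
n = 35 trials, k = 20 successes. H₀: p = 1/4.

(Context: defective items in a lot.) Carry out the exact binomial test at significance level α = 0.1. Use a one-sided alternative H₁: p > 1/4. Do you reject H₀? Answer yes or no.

reject H₀: yes

Exact binomial: n=35, k=20, p₀=1/4=0.2500
P(X≥20) from Σ C(n,i)·p₀^i·(1−p₀)^(n−i)
p-value (one-sided, H₁ greater) = 0.00005
At α=0.1: p < α → reject H₀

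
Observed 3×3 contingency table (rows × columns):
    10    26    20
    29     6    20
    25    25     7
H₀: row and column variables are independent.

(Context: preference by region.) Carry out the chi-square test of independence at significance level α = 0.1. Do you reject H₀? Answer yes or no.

Row totals [56, 55, 57], col totals [64, 57, 47], n=168
χ² = (10−21.33)²/21.33 + (26−19.00)²/19.00 + (20−15.67)²/15.67 + (29−20.95)²/20.95 + (6−18.66)²/18.66 + (20−15.39)²/15.39 + (25−21.71)²/21.71 + (25−19.34)²/19.34 + (7−15.95)²/15.95 = 30.0356
df = 4
p-value (upper-tail) = 0.00000
At α=0.1: p < α → reject H₀

reject H₀: yes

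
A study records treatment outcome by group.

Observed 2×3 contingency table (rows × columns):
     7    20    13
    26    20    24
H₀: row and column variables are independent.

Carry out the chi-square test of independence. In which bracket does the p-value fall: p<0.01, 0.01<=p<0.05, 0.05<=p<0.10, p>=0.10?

p-value bracket: 0.01<=p<0.05

Row totals [40, 70], col totals [33, 40, 37], n=110
χ² = (7−12.00)²/12.00 + (20−14.55)²/14.55 + (13−13.45)²/13.45 + (26−21.00)²/21.00 + (20−25.45)²/25.45 + (24−23.55)²/23.55 = 6.5122
df = 2
p-value (upper-tail) = 0.03854
→ bracket: 0.01<=p<0.05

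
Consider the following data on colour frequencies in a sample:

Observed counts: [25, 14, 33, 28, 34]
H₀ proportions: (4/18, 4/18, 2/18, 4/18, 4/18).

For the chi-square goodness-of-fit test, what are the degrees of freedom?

degrees of freedom = 4

df = k − 1 = 5 − 1 = 4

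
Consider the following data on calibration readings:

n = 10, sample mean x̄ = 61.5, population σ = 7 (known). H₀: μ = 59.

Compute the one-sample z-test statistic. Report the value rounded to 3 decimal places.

test statistic = 1.129

SE = σ/√n = 7/√10 = 2.2136
z = (x̄−μ₀)/SE = (61.5−59)/2.2136 = 1.1294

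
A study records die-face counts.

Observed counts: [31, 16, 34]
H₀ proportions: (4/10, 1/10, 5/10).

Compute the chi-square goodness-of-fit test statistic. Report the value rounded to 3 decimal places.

n = 81; E_i = n·p_i = [32.40, 8.10, 40.50]
χ² = (31−32.40)²/32.40 + (16−8.10)²/8.10 + (34−40.50)²/40.50 = 8.8086
df = 2

test statistic = 8.809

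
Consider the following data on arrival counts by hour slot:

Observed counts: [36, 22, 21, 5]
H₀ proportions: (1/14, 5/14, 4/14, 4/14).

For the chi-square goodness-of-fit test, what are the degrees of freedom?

df = k − 1 = 4 − 1 = 3

degrees of freedom = 3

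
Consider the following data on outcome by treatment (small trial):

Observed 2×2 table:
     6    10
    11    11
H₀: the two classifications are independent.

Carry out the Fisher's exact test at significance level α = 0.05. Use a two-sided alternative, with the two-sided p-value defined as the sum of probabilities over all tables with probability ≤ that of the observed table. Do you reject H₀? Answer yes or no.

Margins: r₁=16, r₂=22, c₁=17, c₂=21, n=38
p_obs = C(16,6)·C(22,11)/C(38,17); sum pmf over tables with pmf ≤ p_obs
p-value (two-sided) = 0.52054
At α=0.05: p ≥ α → fail to reject H₀

reject H₀: no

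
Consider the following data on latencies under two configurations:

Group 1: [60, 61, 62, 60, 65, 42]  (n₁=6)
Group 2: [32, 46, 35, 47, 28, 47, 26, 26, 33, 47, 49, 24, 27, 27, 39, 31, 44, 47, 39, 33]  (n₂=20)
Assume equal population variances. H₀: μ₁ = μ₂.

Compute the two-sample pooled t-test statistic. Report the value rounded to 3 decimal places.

x̄₁=58.333, s₁=8.214, n₁=6
x̄₂=36.350, s₂=8.774, n₂=20
s_p² = [5·8.214² + 19·8.774²]/24 = 74.9951
SE = √(s_p²·(1/6+1/20)) = 4.0310
t = (58.333−36.350)/4.0310 = 5.4536
df = 24

test statistic = 5.454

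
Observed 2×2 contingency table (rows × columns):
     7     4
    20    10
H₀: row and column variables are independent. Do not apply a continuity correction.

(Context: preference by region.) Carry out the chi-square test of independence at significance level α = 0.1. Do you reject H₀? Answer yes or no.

Row totals [11, 30], col totals [27, 14], n=41
χ² = (7−7.24)²/7.24 + (4−3.76)²/3.76 + (20−19.76)²/19.76 + (10−10.24)²/10.24 = 0.0329
df = 1
p-value (upper-tail) = 0.85613
At α=0.1: p ≥ α → fail to reject H₀

reject H₀: no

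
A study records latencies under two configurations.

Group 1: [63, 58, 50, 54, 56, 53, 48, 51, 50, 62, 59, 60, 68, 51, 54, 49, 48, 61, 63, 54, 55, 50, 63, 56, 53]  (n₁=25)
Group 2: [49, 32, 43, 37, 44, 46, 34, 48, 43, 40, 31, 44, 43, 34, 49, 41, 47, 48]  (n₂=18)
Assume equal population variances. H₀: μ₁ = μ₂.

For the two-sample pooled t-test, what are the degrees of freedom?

df = n₁ + n₂ − 2 = 25 + 18 − 2 = 41

degrees of freedom = 41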